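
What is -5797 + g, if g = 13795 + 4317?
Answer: 12315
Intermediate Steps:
g = 18112
-5797 + g = -5797 + 18112 = 12315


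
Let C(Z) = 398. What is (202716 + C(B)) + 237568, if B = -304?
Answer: 440682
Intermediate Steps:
(202716 + C(B)) + 237568 = (202716 + 398) + 237568 = 203114 + 237568 = 440682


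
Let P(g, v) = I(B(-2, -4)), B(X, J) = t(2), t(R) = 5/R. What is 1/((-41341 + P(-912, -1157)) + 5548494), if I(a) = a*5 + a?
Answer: 1/5507168 ≈ 1.8158e-7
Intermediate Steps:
B(X, J) = 5/2
I(a) = 6*a (I(a) = 5*a + a = 6*a)
P(g, v) = 15 (P(g, v) = 6*(5/2) = 15)
1/((-41341 + P(-912, -1157)) + 5548494) = 1/((-41341 + 15) + 5548494) = 1/(-41326 + 5548494) = 1/5507168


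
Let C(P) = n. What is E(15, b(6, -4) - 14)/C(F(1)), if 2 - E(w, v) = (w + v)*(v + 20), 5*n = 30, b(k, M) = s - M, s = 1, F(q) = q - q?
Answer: -32/3 ≈ -10.667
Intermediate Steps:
F(q) = 0
b(k, M) = 1 - M
n = 6 (n = (⅕)*30 = 6)
C(P) = 6
E(w, v) = 2 - (20 + v)*(v + w) (E(w, v) = 2 - (w + v)*(v + 20) = 2 - (v + w)*(20 + v) = 2 - (20 + v)*(v + w))
E(15, b(6, -4) - 14)/C(F(1)) = (2 - ((1 - 1*(-4)) - 14)² - 20*((1 - 1*(-4)) - 14) - 20*15 - 1*((1 - 1*(-4)) - 14)*15)/6 = (2 - ((1 + 4) - 14)² - 20*((1 + 4) - 14) - 300 - 1*((1 + 4) - 14)*15)*(⅙) = (2 - (5 - 14)² - 20*(5 - 14) - 300 - 1*(5 - 14)*15)*(⅙) = (2 - 1*(-9)² - 20*(-9) - 300 - 1*(-9)*15)*(⅙) = (2 - 1*81 + 180 - 300 + 135)*(⅙) = (2 - 81 + 180 - 300 + 135)*(⅙) = -64*⅙ = -32/3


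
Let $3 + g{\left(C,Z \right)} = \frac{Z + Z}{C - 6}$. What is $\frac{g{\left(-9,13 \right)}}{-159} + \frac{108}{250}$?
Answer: $\frac{27533}{59625} \approx 0.46177$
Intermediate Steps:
$g{\left(C,Z \right)} = -3 + \frac{2 Z}{-6 + C}$ ($g{\left(C,Z \right)} = -3 + \frac{Z + Z}{C - 6} = -3 + \frac{2 Z}{-6 + C}$)
$\frac{g{\left(-9,13 \right)}}{-159} + \frac{108}{250} = \frac{\frac{1}{-6 - 9} \left(18 - -27 + 2 \cdot 13\right)}{-159} + \frac{108}{250} = \frac{18 + 27 + 26}{-15} \left(- \frac{1}{159}\right) + 108 \cdot \frac{1}{250} = \left(- \frac{1}{15}\right) 71 \left(- \frac{1}{159}\right) + \frac{54}{125} = \left(- \frac{71}{15}\right) \left(- \frac{1}{159}\right) + \frac{54}{125} = \frac{71}{2385} + \frac{54}{125} = \frac{27533}{59625}$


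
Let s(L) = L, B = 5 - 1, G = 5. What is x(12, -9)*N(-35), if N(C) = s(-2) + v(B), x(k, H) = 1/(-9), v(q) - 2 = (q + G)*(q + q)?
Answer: -8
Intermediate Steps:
B = 4
v(q) = 2 + 2*q*(5 + q) (v(q) = 2 + (q + 5)*(q + q) = 2 + (5 + q)*(2*q) = 2 + 2*q*(5 + q))
x(k, H) = -⅑
N(C) = 72 (N(C) = -2 + (2 + 2*4² + 10*4) = -2 + (2 + 2*16 + 40) = -2 + (2 + 32 + 40) = -2 + 74 = 72)
x(12, -9)*N(-35) = -⅑*72 = -8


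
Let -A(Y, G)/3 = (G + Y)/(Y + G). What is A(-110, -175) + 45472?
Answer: 45469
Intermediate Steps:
A(Y, G) = -3 (A(Y, G) = -3*(G + Y)/(Y + G) = -3*(G + Y)/(G + Y) = -3*1 = -3)
A(-110, -175) + 45472 = -3 + 45472 = 45469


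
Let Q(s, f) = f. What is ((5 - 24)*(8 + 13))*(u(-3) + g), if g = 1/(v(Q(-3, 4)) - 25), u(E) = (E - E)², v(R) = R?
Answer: 19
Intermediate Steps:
u(E) = 0 (u(E) = 0² = 0)
g = -1/21 (g = 1/(4 - 25) = 1/(-21) = -1/21 ≈ -0.047619)
((5 - 24)*(8 + 13))*(u(-3) + g) = ((5 - 24)*(8 + 13))*(0 - 1/21) = -19*21*(-1/21) = -399*(-1/21) = 19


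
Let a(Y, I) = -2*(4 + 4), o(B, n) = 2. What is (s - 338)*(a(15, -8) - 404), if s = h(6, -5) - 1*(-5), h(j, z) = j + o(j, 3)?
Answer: 136500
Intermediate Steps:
h(j, z) = 2 + j (h(j, z) = j + 2 = 2 + j)
a(Y, I) = -16 (a(Y, I) = -2*8 = -16)
s = 13 (s = (2 + 6) - 1*(-5) = 8 + 5 = 13)
(s - 338)*(a(15, -8) - 404) = (13 - 338)*(-16 - 404) = -325*(-420) = 136500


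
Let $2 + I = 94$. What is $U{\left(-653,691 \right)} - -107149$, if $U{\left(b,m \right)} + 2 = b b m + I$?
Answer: $294755858$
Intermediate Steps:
$I = 92$ ($I = -2 + 94 = 92$)
$U{\left(b,m \right)} = 90 + m b^{2}$ ($U{\left(b,m \right)} = -2 + \left(b b m + 92\right) = -2 + \left(b^{2} m + 92\right) = -2 + \left(m b^{2} + 92\right) = -2 + \left(92 + m b^{2}\right) = 90 + m b^{2}$)
$U{\left(-653,691 \right)} - -107149 = \left(90 + 691 \left(-653\right)^{2}\right) - -107149 = \left(90 + 691 \cdot 426409\right) + 107149 = \left(90 + 294648619\right) + 107149 = 294648709 + 107149 = 294755858$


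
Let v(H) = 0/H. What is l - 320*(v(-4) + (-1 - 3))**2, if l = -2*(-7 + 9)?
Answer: -5124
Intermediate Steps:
l = -4 (l = -2*2 = -4)
v(H) = 0
l - 320*(v(-4) + (-1 - 3))**2 = -4 - 320*(0 + (-1 - 3))**2 = -4 - 320*(0 - 4)**2 = -4 - 320*(-4)**2 = -4 - 320*16 = -4 - 5120 = -5124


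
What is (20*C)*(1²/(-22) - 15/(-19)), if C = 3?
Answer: 9330/209 ≈ 44.641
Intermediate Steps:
(20*C)*(1²/(-22) - 15/(-19)) = (20*3)*(1²/(-22) - 15/(-19)) = 60*(1*(-1/22) - 15*(-1/19)) = 60*(-1/22 + 15/19) = 60*(311/418) = 9330/209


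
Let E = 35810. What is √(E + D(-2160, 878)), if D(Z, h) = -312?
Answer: √35498 ≈ 188.41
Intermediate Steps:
√(E + D(-2160, 878)) = √(35810 - 312) = √35498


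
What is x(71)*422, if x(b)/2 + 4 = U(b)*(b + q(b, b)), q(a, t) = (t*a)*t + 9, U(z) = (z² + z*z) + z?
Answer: 3067672130436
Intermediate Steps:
U(z) = z + 2*z² (U(z) = (z² + z²) + z = 2*z² + z = z + 2*z²)
q(a, t) = 9 + a*t² (q(a, t) = (a*t)*t + 9 = a*t² + 9 = 9 + a*t²)
x(b) = -8 + 2*b*(1 + 2*b)*(9 + b + b³) (x(b) = -8 + 2*((b*(1 + 2*b))*(b + (9 + b*b²))) = -8 + 2*((b*(1 + 2*b))*(b + (9 + b³))) = -8 + 2*((b*(1 + 2*b))*(9 + b + b³)) = -8 + 2*(b*(1 + 2*b)*(9 + b + b³)) = -8 + 2*b*(1 + 2*b)*(9 + b + b³))
x(71)*422 = (-8 + 2*71²*(1 + 2*71) + 2*71*(1 + 2*71)*(9 + 71³))*422 = (-8 + 2*5041*(1 + 142) + 2*71*(1 + 142)*(9 + 357911))*422 = (-8 + 2*5041*143 + 2*71*143*357920)*422 = (-8 + 1441726 + 7267923520)*422 = 7269365238*422 = 3067672130436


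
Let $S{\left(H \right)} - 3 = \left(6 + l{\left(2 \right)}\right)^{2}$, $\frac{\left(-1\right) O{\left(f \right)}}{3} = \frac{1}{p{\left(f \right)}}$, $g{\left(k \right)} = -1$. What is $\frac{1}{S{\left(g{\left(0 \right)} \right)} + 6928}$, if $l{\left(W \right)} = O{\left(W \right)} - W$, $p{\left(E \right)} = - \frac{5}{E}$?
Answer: $\frac{25}{173951} \approx 0.00014372$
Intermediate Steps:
$O{\left(f \right)} = \frac{3 f}{5}$ ($O{\left(f \right)} = - \frac{3}{\left(-5\right) \frac{1}{f}} = - 3 \left(- \frac{f}{5}\right) = \frac{3 f}{5}$)
$l{\left(W \right)} = - \frac{2 W}{5}$ ($l{\left(W \right)} = \frac{3 W}{5} - W = - \frac{2 W}{5}$)
$S{\left(H \right)} = \frac{751}{25}$ ($S{\left(H \right)} = 3 + \left(6 - \frac{4}{5}\right)^{2} = 3 + \left(\frac{26}{5}\right)^{2} = 3 + \frac{676}{25} = \frac{751}{25}$)
$\frac{1}{S{\left(g{\left(0 \right)} \right)} + 6928} = \frac{1}{\frac{751}{25} + 6928} = \frac{1}{\frac{173951}{25}} = \frac{25}{173951}$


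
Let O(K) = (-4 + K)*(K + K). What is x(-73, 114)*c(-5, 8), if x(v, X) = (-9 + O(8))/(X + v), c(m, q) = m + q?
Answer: 165/41 ≈ 4.0244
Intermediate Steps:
O(K) = 2*K*(-4 + K) (O(K) = (-4 + K)*(2*K) = 2*K*(-4 + K))
x(v, X) = 55/(X + v) (x(v, X) = (-9 + 2*8*(-4 + 8))/(X + v) = (-9 + 2*8*4)/(X + v) = (-9 + 64)/(X + v) = 55/(X + v))
x(-73, 114)*c(-5, 8) = (55/(114 - 73))*(-5 + 8) = (55/41)*3 = 165/41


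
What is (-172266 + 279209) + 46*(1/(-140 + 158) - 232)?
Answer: 866462/9 ≈ 96274.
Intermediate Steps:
(-172266 + 279209) + 46*(1/(-140 + 158) - 232) = 106943 + 46*(1/18 - 232) = 106943 + 46*(-4175/18) = 106943 - 96025/9 = 866462/9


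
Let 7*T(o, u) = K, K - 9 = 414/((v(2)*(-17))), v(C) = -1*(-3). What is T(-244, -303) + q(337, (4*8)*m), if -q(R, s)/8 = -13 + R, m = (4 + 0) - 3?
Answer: -308433/119 ≈ -2591.9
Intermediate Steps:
v(C) = 3
m = 1 (m = 4 - 3 = 1)
K = 15/17 (K = 9 + 414/((3*(-17))) = 9 + 414/(-51) = 9 + 414*(-1/51) = 9 - 138/17 = 15/17 ≈ 0.88235)
T(o, u) = 15/119 (T(o, u) = (⅐)*(15/17) = 15/119)
q(R, s) = 104 - 8*R (q(R, s) = -8*(-13 + R) = 104 - 8*R)
T(-244, -303) + q(337, (4*8)*m) = 15/119 + (104 - 8*337) = 15/119 + (104 - 2696) = 15/119 - 2592 = -308433/119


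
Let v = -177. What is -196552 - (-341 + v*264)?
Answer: -149483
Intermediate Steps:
-196552 - (-341 + v*264) = -196552 - (-341 - 177*264) = -196552 - (-341 - 46728) = -196552 - 1*(-47069) = -196552 + 47069 = -149483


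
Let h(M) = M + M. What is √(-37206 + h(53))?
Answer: 10*I*√371 ≈ 192.61*I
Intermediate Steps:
h(M) = 2*M
√(-37206 + h(53)) = √(-37206 + 2*53) = √(-37206 + 106) = √(-37100) = 10*I*√371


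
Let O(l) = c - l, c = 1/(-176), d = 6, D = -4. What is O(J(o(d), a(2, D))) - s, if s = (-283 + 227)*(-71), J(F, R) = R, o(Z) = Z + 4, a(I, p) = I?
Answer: -700129/176 ≈ -3978.0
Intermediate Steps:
o(Z) = 4 + Z
c = -1/176 ≈ -0.0056818
O(l) = -1/176 - l
s = 3976 (s = -56*(-71) = 3976)
O(J(o(d), a(2, D))) - s = (-1/176 - 1*2) - 1*3976 = (-1/176 - 2) - 3976 = -353/176 - 3976 = -700129/176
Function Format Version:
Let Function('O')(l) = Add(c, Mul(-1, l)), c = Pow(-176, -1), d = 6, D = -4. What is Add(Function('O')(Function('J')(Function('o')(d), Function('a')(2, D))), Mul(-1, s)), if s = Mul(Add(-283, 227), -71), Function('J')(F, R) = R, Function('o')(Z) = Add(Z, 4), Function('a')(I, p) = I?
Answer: Rational(-700129, 176) ≈ -3978.0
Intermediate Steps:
Function('o')(Z) = Add(4, Z)
c = Rational(-1, 176) ≈ -0.0056818
Function('O')(l) = Add(Rational(-1, 176), Mul(-1, l))
s = 3976 (s = Mul(-56, -71) = 3976)
Add(Function('O')(Function('J')(Function('o')(d), Function('a')(2, D))), Mul(-1, s)) = Add(Add(Rational(-1, 176), Mul(-1, 2)), Mul(-1, 3976)) = Add(Add(Rational(-1, 176), -2), -3976) = Add(Rational(-353, 176), -3976) = Rational(-700129, 176)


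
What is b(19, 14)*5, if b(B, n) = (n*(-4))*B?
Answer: -5320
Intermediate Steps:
b(B, n) = -4*B*n (b(B, n) = (-4*n)*B = -4*B*n)
b(19, 14)*5 = -4*19*14*5 = -1064*5 = -5320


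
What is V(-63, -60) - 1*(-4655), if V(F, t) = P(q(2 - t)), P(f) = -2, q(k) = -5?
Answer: 4653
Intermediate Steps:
V(F, t) = -2
V(-63, -60) - 1*(-4655) = -2 - 1*(-4655) = -2 + 4655 = 4653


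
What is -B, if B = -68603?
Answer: 68603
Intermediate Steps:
-B = -1*(-68603) = 68603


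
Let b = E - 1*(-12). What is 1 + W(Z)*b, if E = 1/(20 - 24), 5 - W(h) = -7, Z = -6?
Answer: 142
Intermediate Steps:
W(h) = 12 (W(h) = 5 - 1*(-7) = 5 + 7 = 12)
E = -1/4 (E = 1/(-4) = -1/4 ≈ -0.25000)
b = 47/4 (b = -1/4 - 1*(-12) = -1/4 + 12 = 47/4 ≈ 11.750)
1 + W(Z)*b = 1 + 12*(47/4) = 1 + 141 = 142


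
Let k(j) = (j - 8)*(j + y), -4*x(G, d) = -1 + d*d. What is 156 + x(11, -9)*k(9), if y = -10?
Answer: 176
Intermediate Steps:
x(G, d) = ¼ - d²/4 (x(G, d) = -(-1 + d*d)/4 = -(-1 + d²)/4 = ¼ - d²/4)
k(j) = (-10 + j)*(-8 + j) (k(j) = (j - 8)*(j - 10) = (-8 + j)*(-10 + j) = (-10 + j)*(-8 + j))
156 + x(11, -9)*k(9) = 156 + (¼ - ¼*(-9)²)*(80 + 9² - 18*9) = 156 + (¼ - ¼*81)*(80 + 81 - 162) = 156 + (¼ - 81/4)*(-1) = 156 - 20*(-1) = 156 + 20 = 176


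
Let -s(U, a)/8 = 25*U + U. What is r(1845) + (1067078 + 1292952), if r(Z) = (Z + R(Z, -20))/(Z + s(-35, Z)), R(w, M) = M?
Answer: 11800151/5 ≈ 2.3600e+6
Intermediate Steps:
s(U, a) = -208*U (s(U, a) = -8*(25*U + U) = -208*U)
r(Z) = (-20 + Z)/(7280 + Z) (r(Z) = (Z - 20)/(Z - 208*(-35)) = (-20 + Z)/(Z + 7280) = (-20 + Z)/(7280 + Z))
r(1845) + (1067078 + 1292952) = (-20 + 1845)/(7280 + 1845) + (1067078 + 1292952) = 1825/9125 + 2360030 = (1/9125)*1825 + 2360030 = ⅕ + 2360030 = 11800151/5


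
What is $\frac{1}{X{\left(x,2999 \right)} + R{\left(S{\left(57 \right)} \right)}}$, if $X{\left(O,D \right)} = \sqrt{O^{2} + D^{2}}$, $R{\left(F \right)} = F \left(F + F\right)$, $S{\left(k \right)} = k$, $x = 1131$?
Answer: $\frac{3249}{15975421} - \frac{\sqrt{10273162}}{31950842} \approx 0.00010306$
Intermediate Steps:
$R{\left(F \right)} = 2 F^{2}$ ($R{\left(F \right)} = F 2 F = 2 F^{2}$)
$X{\left(O,D \right)} = \sqrt{D^{2} + O^{2}}$
$\frac{1}{X{\left(x,2999 \right)} + R{\left(S{\left(57 \right)} \right)}} = \frac{1}{\sqrt{2999^{2} + 1131^{2}} + 2 \cdot 57^{2}} = \frac{1}{\sqrt{8994001 + 1279161} + 2 \cdot 3249} = \frac{1}{\sqrt{10273162} + 6498} = \frac{1}{6498 + \sqrt{10273162}}$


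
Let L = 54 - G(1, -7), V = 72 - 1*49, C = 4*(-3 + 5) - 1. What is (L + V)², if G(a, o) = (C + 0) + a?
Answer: 4761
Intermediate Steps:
C = 7 (C = 4*2 - 1 = 8 - 1 = 7)
V = 23 (V = 72 - 49 = 23)
G(a, o) = 7 + a (G(a, o) = (7 + 0) + a = 7 + a)
L = 46 (L = 54 - (7 + 1) = 54 - 1*8 = 54 - 8 = 46)
(L + V)² = (46 + 23)² = 69² = 4761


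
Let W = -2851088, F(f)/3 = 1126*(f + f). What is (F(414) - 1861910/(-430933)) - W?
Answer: 2433942473086/430933 ≈ 5.6481e+6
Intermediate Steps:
F(f) = 6756*f (F(f) = 3*(1126*(f + f)) = 3*(1126*(2*f)) = 3*(2252*f) = 6756*f)
(F(414) - 1861910/(-430933)) - W = (6756*414 - 1861910/(-430933)) - 1*(-2851088) = (2796984 - 1861910*(-1)/430933) + 2851088 = (2796984 - 1*(-1861910/430933)) + 2851088 = (2796984 + 1861910/430933) + 2851088 = 1205314567982/430933 + 2851088 = 2433942473086/430933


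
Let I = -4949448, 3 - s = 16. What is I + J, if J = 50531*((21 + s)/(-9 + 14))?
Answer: -24342992/5 ≈ -4.8686e+6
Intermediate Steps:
s = -13 (s = 3 - 1*16 = 3 - 16 = -13)
J = 404248/5 (J = 50531*((21 - 13)/(-9 + 14)) = 50531*(8/5) = 404248/5 ≈ 80850.)
I + J = -4949448 + 404248/5 = -24342992/5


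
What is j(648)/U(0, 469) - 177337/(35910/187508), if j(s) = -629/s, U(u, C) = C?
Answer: -26734693441339/28871640 ≈ -9.2599e+5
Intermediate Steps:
j(648)/U(0, 469) - 177337/(35910/187508) = -629/648/469 - 177337/(35910/187508) = -629*1/648*(1/469) - 177337/(35910*(1/187508)) = -629/648*1/469 - 177337/17955/93754 = -629/303912 - 177337*93754/17955 = -629/303912 - 16626053098/17955 = -26734693441339/28871640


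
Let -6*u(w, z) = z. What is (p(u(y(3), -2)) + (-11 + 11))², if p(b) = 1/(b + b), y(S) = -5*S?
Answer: 9/4 ≈ 2.2500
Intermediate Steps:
u(w, z) = -z/6
p(b) = 1/(2*b)
(p(u(y(3), -2)) + (-11 + 11))² = (1/(2*((-⅙*(-2)))) + (-11 + 11))² = (1/(2*(⅓)) + 0)² = ((½)*3 + 0)² = (3/2 + 0)² = (3/2)² = 9/4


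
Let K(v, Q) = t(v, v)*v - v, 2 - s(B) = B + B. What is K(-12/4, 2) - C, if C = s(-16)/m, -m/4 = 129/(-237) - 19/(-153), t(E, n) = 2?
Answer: -235947/10156 ≈ -23.232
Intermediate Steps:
m = 20312/12087 (m = -4*(129/(-237) - 19/(-153)) = -4*(129*(-1/237) - 19*(-1/153)) = -4*(-43/79 + 19/153) = -4*(-5078/12087) = 20312/12087 ≈ 1.6805)
s(B) = 2 - 2*B (s(B) = 2 - (B + B) = 2 - 2*B)
K(v, Q) = v (K(v, Q) = 2*v - v = v)
C = 205479/10156 (C = (2 - 2*(-16))/(20312/12087) = (2 + 32)*(12087/20312) = 34*(12087/20312) = 205479/10156 ≈ 20.232)
K(-12/4, 2) - C = -12/4 - 1*205479/10156 = -12*¼ - 205479/10156 = -3 - 205479/10156 = -235947/10156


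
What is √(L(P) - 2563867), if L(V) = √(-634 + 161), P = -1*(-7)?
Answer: √(-2563867 + I*√473) ≈ 0.007 + 1601.2*I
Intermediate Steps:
P = 7
L(V) = I*√473 (L(V) = √(-473) = I*√473)
√(L(P) - 2563867) = √(I*√473 - 2563867) = √(-2563867 + I*√473)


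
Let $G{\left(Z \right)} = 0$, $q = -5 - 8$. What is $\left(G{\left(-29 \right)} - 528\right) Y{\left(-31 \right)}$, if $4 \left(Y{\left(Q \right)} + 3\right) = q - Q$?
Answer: $-792$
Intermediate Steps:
$q = -13$ ($q = -5 - 8 = -13$)
$Y{\left(Q \right)} = - \frac{25}{4} - \frac{Q}{4}$ ($Y{\left(Q \right)} = -3 + \frac{-13 - Q}{4} = -3 - \left(\frac{13}{4} + \frac{Q}{4}\right) = - \frac{25}{4} - \frac{Q}{4}$)
$\left(G{\left(-29 \right)} - 528\right) Y{\left(-31 \right)} = \left(0 - 528\right) \left(- \frac{25}{4} - - \frac{31}{4}\right) = - 528 \left(- \frac{25}{4} + \frac{31}{4}\right) = \left(-528\right) \frac{3}{2} = -792$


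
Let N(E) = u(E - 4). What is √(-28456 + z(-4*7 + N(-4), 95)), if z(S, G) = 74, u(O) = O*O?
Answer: I*√28382 ≈ 168.47*I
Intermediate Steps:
u(O) = O²
N(E) = (-4 + E)² (N(E) = (E - 4)² = (-4 + E)²)
√(-28456 + z(-4*7 + N(-4), 95)) = √(-28456 + 74) = √(-28382) = I*√28382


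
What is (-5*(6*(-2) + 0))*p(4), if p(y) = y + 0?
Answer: 240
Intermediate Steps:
p(y) = y
(-5*(6*(-2) + 0))*p(4) = -5*(6*(-2) + 0)*4 = -5*(-12 + 0)*4 = -5*(-12)*4 = 60*4 = 240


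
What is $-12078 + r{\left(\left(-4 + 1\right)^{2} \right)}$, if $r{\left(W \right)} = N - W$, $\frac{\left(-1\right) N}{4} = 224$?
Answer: $-12983$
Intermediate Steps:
$N = -896$ ($N = \left(-4\right) 224 = -896$)
$r{\left(W \right)} = -896 - W$
$-12078 + r{\left(\left(-4 + 1\right)^{2} \right)} = -12078 - \left(896 + \left(-4 + 1\right)^{2}\right) = -12078 - 905 = -12983$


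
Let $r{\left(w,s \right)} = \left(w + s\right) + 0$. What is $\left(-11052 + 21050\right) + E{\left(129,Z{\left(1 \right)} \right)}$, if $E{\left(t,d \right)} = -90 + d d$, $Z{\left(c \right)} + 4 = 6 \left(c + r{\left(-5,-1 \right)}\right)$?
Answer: $11064$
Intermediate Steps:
$r{\left(w,s \right)} = s + w$ ($r{\left(w,s \right)} = \left(s + w\right) + 0 = s + w$)
$Z{\left(c \right)} = -40 + 6 c$ ($Z{\left(c \right)} = -4 + 6 \left(c - 6\right) = -4 + 6 \left(-6 + c\right) = -4 + \left(-36 + 6 c\right) = -40 + 6 c$)
$E{\left(t,d \right)} = -90 + d^{2}$
$\left(-11052 + 21050\right) + E{\left(129,Z{\left(1 \right)} \right)} = \left(-11052 + 21050\right) - \left(90 - \left(-40 + 6 \cdot 1\right)^{2}\right) = 9998 - \left(90 - \left(-40 + 6\right)^{2}\right) = 9998 - \left(90 - \left(-34\right)^{2}\right) = 9998 + \left(-90 + 1156\right) = 9998 + 1066 = 11064$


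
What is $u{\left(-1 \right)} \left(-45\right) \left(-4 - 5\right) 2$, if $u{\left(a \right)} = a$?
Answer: $-810$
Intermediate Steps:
$u{\left(-1 \right)} \left(-45\right) \left(-4 - 5\right) 2 = \left(-1\right) \left(-45\right) \left(-4 - 5\right) 2 = 45 \left(\left(-9\right) 2\right) = 45 \left(-18\right) = -810$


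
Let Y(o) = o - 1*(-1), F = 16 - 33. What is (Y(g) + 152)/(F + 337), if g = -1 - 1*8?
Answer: 9/20 ≈ 0.45000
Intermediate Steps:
g = -9 (g = -1 - 8 = -9)
F = -17
Y(o) = 1 + o (Y(o) = o + 1 = 1 + o)
(Y(g) + 152)/(F + 337) = ((1 - 9) + 152)/(-17 + 337) = (-8 + 152)/320 = 144*(1/320) = 9/20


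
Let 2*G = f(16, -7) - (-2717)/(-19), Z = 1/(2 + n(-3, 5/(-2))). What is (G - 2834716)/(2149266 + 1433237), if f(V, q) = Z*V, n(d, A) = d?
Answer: -5669591/7165006 ≈ -0.79129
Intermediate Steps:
Z = -1 (Z = 1/(2 - 3) = 1/(-1) = -1)
f(V, q) = -V
G = -159/2 (G = (-1*16 - (-2717)/(-19))/2 = (-16 - (-2717)*(-1)/19)/2 = (-16 - 209*13/19)/2 = (-16 - 143)/2 = (½)*(-159) = -159/2 ≈ -79.500)
(G - 2834716)/(2149266 + 1433237) = (-159/2 - 2834716)/(2149266 + 1433237) = -5669591/2/3582503 = -5669591/2*1/3582503 = -5669591/7165006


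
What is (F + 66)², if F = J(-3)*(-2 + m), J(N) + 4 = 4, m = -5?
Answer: 4356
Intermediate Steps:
J(N) = 0 (J(N) = -4 + 4 = 0)
F = 0 (F = 0*(-2 - 5) = 0*(-7) = 0)
(F + 66)² = (0 + 66)² = 66² = 4356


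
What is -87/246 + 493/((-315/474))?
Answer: -6390353/8610 ≈ -742.20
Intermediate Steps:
-87/246 + 493/((-315/474)) = -87*1/246 + 493/((-315*1/474)) = -29/82 + 493/(-105/158) = -29/82 + 493*(-158/105) = -29/82 - 77894/105 = -6390353/8610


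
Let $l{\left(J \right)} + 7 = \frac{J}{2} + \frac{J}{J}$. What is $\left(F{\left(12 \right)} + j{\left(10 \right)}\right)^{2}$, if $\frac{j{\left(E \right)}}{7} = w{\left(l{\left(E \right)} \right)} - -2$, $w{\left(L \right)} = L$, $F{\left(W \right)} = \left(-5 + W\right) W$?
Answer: $8281$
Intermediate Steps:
$l{\left(J \right)} = -6 + \frac{J}{2}$ ($l{\left(J \right)} = -7 + \left(\frac{J}{2} + \frac{J}{J}\right) = -7 + \left(J \frac{1}{2} + 1\right) = -7 + \left(\frac{J}{2} + 1\right) = -7 + \left(1 + \frac{J}{2}\right) = -6 + \frac{J}{2}$)
$F{\left(W \right)} = W \left(-5 + W\right)$
$j{\left(E \right)} = -28 + \frac{7 E}{2}$ ($j{\left(E \right)} = 7 \left(\left(-6 + \frac{E}{2}\right) - -2\right) = 7 \left(\left(-6 + \frac{E}{2}\right) + 2\right) = 7 \left(-4 + \frac{E}{2}\right) = -28 + \frac{7 E}{2}$)
$\left(F{\left(12 \right)} + j{\left(10 \right)}\right)^{2} = \left(12 \left(-5 + 12\right) + \left(-28 + \frac{7}{2} \cdot 10\right)\right)^{2} = \left(12 \cdot 7 + \left(-28 + 35\right)\right)^{2} = \left(84 + 7\right)^{2} = 91^{2} = 8281$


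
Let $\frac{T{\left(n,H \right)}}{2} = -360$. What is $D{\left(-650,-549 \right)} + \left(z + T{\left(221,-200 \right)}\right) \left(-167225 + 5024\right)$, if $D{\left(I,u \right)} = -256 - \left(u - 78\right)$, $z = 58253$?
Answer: $-9331909762$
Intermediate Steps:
$T{\left(n,H \right)} = -720$ ($T{\left(n,H \right)} = 2 \left(-360\right) = -720$)
$D{\left(I,u \right)} = -178 - u$ ($D{\left(I,u \right)} = -256 - \left(-78 + u\right) = -178 - u$)
$D{\left(-650,-549 \right)} + \left(z + T{\left(221,-200 \right)}\right) \left(-167225 + 5024\right) = \left(-178 - -549\right) + \left(58253 - 720\right) \left(-167225 + 5024\right) = \left(-178 + 549\right) + 57533 \left(-162201\right) = 371 - 9331910133 = -9331909762$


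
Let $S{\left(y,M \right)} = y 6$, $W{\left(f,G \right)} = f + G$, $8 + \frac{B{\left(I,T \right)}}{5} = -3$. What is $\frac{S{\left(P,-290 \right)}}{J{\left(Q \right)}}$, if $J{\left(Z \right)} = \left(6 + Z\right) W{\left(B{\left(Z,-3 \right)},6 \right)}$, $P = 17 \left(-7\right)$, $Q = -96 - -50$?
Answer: $- \frac{51}{140} \approx -0.36429$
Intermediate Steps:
$Q = -46$ ($Q = -96 + 50 = -46$)
$B{\left(I,T \right)} = -55$ ($B{\left(I,T \right)} = -40 + 5 \left(-3\right) = -40 - 15 = -55$)
$W{\left(f,G \right)} = G + f$
$P = -119$
$S{\left(y,M \right)} = 6 y$
$J{\left(Z \right)} = -294 - 49 Z$ ($J{\left(Z \right)} = \left(6 + Z\right) \left(6 - 55\right) = \left(6 + Z\right) \left(-49\right) = -294 - 49 Z$)
$\frac{S{\left(P,-290 \right)}}{J{\left(Q \right)}} = \frac{6 \left(-119\right)}{-294 - -2254} = - \frac{714}{-294 + 2254} = - \frac{714}{1960} = \left(-714\right) \frac{1}{1960} = - \frac{51}{140}$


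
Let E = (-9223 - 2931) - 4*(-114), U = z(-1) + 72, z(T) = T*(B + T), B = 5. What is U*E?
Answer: -795464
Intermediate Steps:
z(T) = T*(5 + T)
U = 68 (U = -(5 - 1) + 72 = -1*4 + 72 = -4 + 72 = 68)
E = -11698 (E = -12154 + 456 = -11698)
U*E = 68*(-11698) = -795464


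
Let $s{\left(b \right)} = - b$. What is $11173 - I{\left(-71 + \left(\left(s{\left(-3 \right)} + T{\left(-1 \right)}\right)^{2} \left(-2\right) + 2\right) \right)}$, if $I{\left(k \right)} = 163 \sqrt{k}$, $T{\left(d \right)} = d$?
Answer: $11173 - 163 i \sqrt{77} \approx 11173.0 - 1430.3 i$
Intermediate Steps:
$11173 - I{\left(-71 + \left(\left(s{\left(-3 \right)} + T{\left(-1 \right)}\right)^{2} \left(-2\right) + 2\right) \right)} = 11173 - 163 \sqrt{-71 + \left(\left(\left(-1\right) \left(-3\right) - 1\right)^{2} \left(-2\right) + 2\right)} = 11173 - 163 \sqrt{-71 + \left(\left(3 - 1\right)^{2} \left(-2\right) + 2\right)} = 11173 - 163 \sqrt{-71 + \left(2^{2} \left(-2\right) + 2\right)} = 11173 - 163 \sqrt{-71 + \left(4 \left(-2\right) + 2\right)} = 11173 - 163 \sqrt{-71 + \left(-8 + 2\right)} = 11173 - 163 \sqrt{-71 - 6} = 11173 - 163 \sqrt{-77} = 11173 - 163 i \sqrt{77}$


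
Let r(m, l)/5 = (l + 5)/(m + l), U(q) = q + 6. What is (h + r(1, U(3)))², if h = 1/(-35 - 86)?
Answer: 715716/14641 ≈ 48.884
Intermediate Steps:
h = -1/121 (h = 1/(-121) = -1/121 ≈ -0.0082645)
U(q) = 6 + q
r(m, l) = 5*(5 + l)/(l + m) (r(m, l) = 5*((l + 5)/(m + l)) = 5*((5 + l)/(l + m)) = 5*(5 + l)/(l + m))
(h + r(1, U(3)))² = (-1/121 + 5*(5 + (6 + 3))/((6 + 3) + 1))² = (-1/121 + 5*(5 + 9)/(9 + 1))² = (-1/121 + 5*14/10)² = (-1/121 + 5*(⅒)*14)² = (-1/121 + 7)² = (846/121)² = 715716/14641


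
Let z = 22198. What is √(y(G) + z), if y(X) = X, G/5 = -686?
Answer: 4*√1173 ≈ 137.00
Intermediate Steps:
G = -3430 (G = 5*(-686) = -3430)
√(y(G) + z) = √(-3430 + 22198) = √18768 = 4*√1173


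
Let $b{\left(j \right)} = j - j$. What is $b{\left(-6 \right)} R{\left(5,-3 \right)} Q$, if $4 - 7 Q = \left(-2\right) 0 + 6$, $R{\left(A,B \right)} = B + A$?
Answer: $0$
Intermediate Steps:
$R{\left(A,B \right)} = A + B$
$b{\left(j \right)} = 0$
$Q = - \frac{2}{7}$ ($Q = \frac{4}{7} - \frac{\left(-2\right) 0 + 6}{7} = \frac{4}{7} - \frac{0 + 6}{7} = \frac{4}{7} - \frac{6}{7} = - \frac{2}{7} \approx -0.28571$)
$b{\left(-6 \right)} R{\left(5,-3 \right)} Q = 0 \left(5 - 3\right) \left(- \frac{2}{7}\right) = 0 \cdot 2 \left(- \frac{2}{7}\right) = 0 \left(- \frac{2}{7}\right) = 0$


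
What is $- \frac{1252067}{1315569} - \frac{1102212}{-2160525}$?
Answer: $- \frac{418362038849}{947439904575} \approx -0.44157$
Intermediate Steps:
$- \frac{1252067}{1315569} - \frac{1102212}{-2160525} = \left(-1252067\right) \frac{1}{1315569} - - \frac{367404}{720175} = - \frac{1252067}{1315569} + \frac{367404}{720175} = - \frac{418362038849}{947439904575}$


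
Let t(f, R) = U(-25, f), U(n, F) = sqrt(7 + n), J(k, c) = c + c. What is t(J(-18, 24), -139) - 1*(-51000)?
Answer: 51000 + 3*I*sqrt(2) ≈ 51000.0 + 4.2426*I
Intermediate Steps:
J(k, c) = 2*c
t(f, R) = 3*I*sqrt(2) (t(f, R) = sqrt(7 - 25) = sqrt(-18) = 3*I*sqrt(2))
t(J(-18, 24), -139) - 1*(-51000) = 3*I*sqrt(2) - 1*(-51000) = 3*I*sqrt(2) + 51000 = 51000 + 3*I*sqrt(2)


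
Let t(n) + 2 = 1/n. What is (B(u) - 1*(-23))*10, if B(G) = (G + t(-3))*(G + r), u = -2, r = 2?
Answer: 230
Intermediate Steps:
t(n) = -2 + 1/n
B(G) = (2 + G)*(-7/3 + G) (B(G) = (G + (-2 + 1/(-3)))*(G + 2) = (G + (-2 - 1/3))*(2 + G) = (G - 7/3)*(2 + G) = (-7/3 + G)*(2 + G) = (2 + G)*(-7/3 + G))
(B(u) - 1*(-23))*10 = ((-14/3 + (-2)**2 - 1/3*(-2)) - 1*(-23))*10 = ((-14/3 + 4 + 2/3) + 23)*10 = (0 + 23)*10 = 23*10 = 230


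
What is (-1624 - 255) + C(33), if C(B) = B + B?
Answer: -1813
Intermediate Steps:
C(B) = 2*B
(-1624 - 255) + C(33) = (-1624 - 255) + 2*33 = -1879 + 66 = -1813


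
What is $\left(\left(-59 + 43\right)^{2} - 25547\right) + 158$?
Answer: $-25133$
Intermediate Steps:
$\left(\left(-59 + 43\right)^{2} - 25547\right) + 158 = \left(\left(-16\right)^{2} - 25547\right) + 158 = \left(256 - 25547\right) + 158 = -25291 + 158 = -25133$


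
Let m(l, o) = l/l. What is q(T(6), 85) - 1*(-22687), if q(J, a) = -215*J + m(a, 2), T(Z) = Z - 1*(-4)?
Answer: 20538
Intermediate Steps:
m(l, o) = 1
T(Z) = 4 + Z (T(Z) = Z + 4 = 4 + Z)
q(J, a) = 1 - 215*J (q(J, a) = -215*J + 1 = 1 - 215*J)
q(T(6), 85) - 1*(-22687) = (1 - 215*(4 + 6)) - 1*(-22687) = (1 - 215*10) + 22687 = (1 - 2150) + 22687 = -2149 + 22687 = 20538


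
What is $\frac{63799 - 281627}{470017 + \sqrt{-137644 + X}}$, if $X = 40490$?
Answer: $- \frac{102382863076}{220916077443} + \frac{217828 i \sqrt{97154}}{220916077443} \approx -0.46345 + 0.00030734 i$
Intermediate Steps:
$\frac{63799 - 281627}{470017 + \sqrt{-137644 + X}} = \frac{63799 - 281627}{470017 + \sqrt{-137644 + 40490}} = - \frac{217828}{470017 + \sqrt{-97154}} = - \frac{217828}{470017 + i \sqrt{97154}}$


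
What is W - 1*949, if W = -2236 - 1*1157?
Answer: -4342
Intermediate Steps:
W = -3393 (W = -2236 - 1157 = -3393)
W - 1*949 = -3393 - 1*949 = -3393 - 949 = -4342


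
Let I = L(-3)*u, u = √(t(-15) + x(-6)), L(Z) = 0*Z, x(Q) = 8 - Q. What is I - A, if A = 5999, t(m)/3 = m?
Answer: -5999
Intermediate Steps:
t(m) = 3*m
L(Z) = 0
u = I*√31 (u = √(3*(-15) + (8 - 1*(-6))) = √(-45 + (8 + 6)) = √(-45 + 14) = √(-31) = I*√31 ≈ 5.5678*I)
I = 0 (I = 0*(I*√31) = 0)
I - A = 0 - 1*5999 = 0 - 5999 = -5999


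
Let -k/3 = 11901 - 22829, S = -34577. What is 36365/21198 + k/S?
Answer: 562437373/732963246 ≈ 0.76735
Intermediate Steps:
k = 32784 (k = -3*(11901 - 22829) = -3*(-10928) = 32784)
36365/21198 + k/S = 36365/21198 + 32784/(-34577) = 36365*(1/21198) + 32784*(-1/34577) = 36365/21198 - 32784/34577 = 562437373/732963246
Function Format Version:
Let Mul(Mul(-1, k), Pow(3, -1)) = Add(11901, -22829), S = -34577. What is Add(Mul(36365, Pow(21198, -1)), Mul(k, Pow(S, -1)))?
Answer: Rational(562437373, 732963246) ≈ 0.76735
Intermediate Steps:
k = 32784 (k = Mul(-3, Add(11901, -22829)) = Mul(-3, -10928) = 32784)
Add(Mul(36365, Pow(21198, -1)), Mul(k, Pow(S, -1))) = Add(Mul(36365, Pow(21198, -1)), Mul(32784, Pow(-34577, -1))) = Add(Mul(36365, Rational(1, 21198)), Mul(32784, Rational(-1, 34577))) = Add(Rational(36365, 21198), Rational(-32784, 34577)) = Rational(562437373, 732963246)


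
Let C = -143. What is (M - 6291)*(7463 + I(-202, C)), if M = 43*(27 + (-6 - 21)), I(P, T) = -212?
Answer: -45616041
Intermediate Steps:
M = 0 (M = 43*(27 - 27) = 43*0 = 0)
(M - 6291)*(7463 + I(-202, C)) = (0 - 6291)*(7463 - 212) = -6291*7251 = -45616041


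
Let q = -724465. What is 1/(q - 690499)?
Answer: -1/1414964 ≈ -7.0673e-7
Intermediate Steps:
1/(q - 690499) = 1/(-724465 - 690499) = 1/(-1414964) = -1/1414964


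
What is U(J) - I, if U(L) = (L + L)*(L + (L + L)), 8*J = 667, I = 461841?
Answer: -13444245/32 ≈ -4.2013e+5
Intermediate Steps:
J = 667/8 (J = (⅛)*667 = 667/8 ≈ 83.375)
U(L) = 6*L² (U(L) = (2*L)*(L + 2*L) = (2*L)*(3*L) = 6*L²)
U(J) - I = 6*(667/8)² - 1*461841 = 6*(444889/64) - 461841 = 1334667/32 - 461841 = -13444245/32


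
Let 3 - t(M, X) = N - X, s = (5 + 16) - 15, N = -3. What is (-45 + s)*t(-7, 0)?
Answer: -234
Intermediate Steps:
s = 6 (s = 21 - 15 = 6)
t(M, X) = 6 + X (t(M, X) = 3 - (-3 - X) = 3 + (3 + X) = 6 + X)
(-45 + s)*t(-7, 0) = (-45 + 6)*(6 + 0) = -39*6 = -234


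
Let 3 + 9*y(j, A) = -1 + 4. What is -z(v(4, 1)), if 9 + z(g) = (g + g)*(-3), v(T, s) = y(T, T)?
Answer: 9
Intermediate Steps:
y(j, A) = 0 (y(j, A) = -⅓ + (-1 + 4)/9 = -⅓ + (⅑)*3 = -⅓ + ⅓ = 0)
v(T, s) = 0
z(g) = -9 - 6*g (z(g) = -9 + (g + g)*(-3) = -9 + (2*g)*(-3) = -9 - 6*g)
-z(v(4, 1)) = -(-9 - 6*0) = -(-9 + 0) = -1*(-9) = 9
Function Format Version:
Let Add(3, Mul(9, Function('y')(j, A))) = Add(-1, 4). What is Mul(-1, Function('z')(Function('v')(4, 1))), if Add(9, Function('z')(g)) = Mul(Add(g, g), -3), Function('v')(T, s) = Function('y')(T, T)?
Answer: 9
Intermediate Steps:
Function('y')(j, A) = 0 (Function('y')(j, A) = Add(Rational(-1, 3), Mul(Rational(1, 9), Add(-1, 4))) = Add(Rational(-1, 3), Mul(Rational(1, 9), 3)) = Add(Rational(-1, 3), Rational(1, 3)) = 0)
Function('v')(T, s) = 0
Function('z')(g) = Add(-9, Mul(-6, g)) (Function('z')(g) = Add(-9, Mul(Add(g, g), -3)) = Add(-9, Mul(Mul(2, g), -3)) = Add(-9, Mul(-6, g)))
Mul(-1, Function('z')(Function('v')(4, 1))) = Mul(-1, Add(-9, Mul(-6, 0))) = Mul(-1, Add(-9, 0)) = Mul(-1, -9) = 9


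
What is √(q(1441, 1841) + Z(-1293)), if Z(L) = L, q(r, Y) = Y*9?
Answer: 2*√3819 ≈ 123.60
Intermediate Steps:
q(r, Y) = 9*Y
√(q(1441, 1841) + Z(-1293)) = √(9*1841 - 1293) = √(16569 - 1293) = √15276 = 2*√3819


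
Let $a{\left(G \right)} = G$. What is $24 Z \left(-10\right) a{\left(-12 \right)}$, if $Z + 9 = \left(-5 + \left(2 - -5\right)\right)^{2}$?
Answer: $-14400$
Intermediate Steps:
$Z = -5$ ($Z = -9 + \left(-5 + \left(2 - -5\right)\right)^{2} = -9 + \left(-5 + \left(2 + 5\right)\right)^{2} = -9 + \left(-5 + 7\right)^{2} = -9 + 2^{2} = -9 + 4 = -5$)
$24 Z \left(-10\right) a{\left(-12 \right)} = 24 \left(\left(-5\right) \left(-10\right)\right) \left(-12\right) = 24 \cdot 50 \left(-12\right) = 1200 \left(-12\right) = -14400$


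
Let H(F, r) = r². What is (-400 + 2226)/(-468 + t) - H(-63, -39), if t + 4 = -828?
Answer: -989563/650 ≈ -1522.4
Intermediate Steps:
t = -832 (t = -4 - 828 = -832)
(-400 + 2226)/(-468 + t) - H(-63, -39) = (-400 + 2226)/(-468 - 832) - 1*(-39)² = 1826/(-1300) - 1*1521 = 1826*(-1/1300) - 1521 = -913/650 - 1521 = -989563/650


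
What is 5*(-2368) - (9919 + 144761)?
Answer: -166520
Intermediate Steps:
5*(-2368) - (9919 + 144761) = -11840 - 1*154680 = -11840 - 154680 = -166520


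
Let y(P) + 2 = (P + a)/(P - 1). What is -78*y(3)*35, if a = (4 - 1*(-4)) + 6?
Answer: -17745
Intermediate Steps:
a = 14 (a = (4 + 4) + 6 = 8 + 6 = 14)
y(P) = -2 + (14 + P)/(-1 + P) (y(P) = -2 + (P + 14)/(P - 1) = -2 + (14 + P)/(-1 + P))
-78*y(3)*35 = -78*(16 - 1*3)/(-1 + 3)*35 = -78*(16 - 3)/2*35 = -78*(1/2)*13*35 = -507*35 = -78*455/2 = -17745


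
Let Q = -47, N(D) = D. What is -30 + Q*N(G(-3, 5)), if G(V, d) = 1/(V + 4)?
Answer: -77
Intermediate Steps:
G(V, d) = 1/(4 + V)
-30 + Q*N(G(-3, 5)) = -30 - 47/(4 - 3) = -30 - 47/1 = -30 - 47*1 = -30 - 47 = -77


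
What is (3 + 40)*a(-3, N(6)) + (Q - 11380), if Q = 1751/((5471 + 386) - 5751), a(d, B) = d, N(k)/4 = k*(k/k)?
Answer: -1218203/106 ≈ -11492.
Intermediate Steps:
N(k) = 4*k (N(k) = 4*(k*(k/k)) = 4*(k*1) = 4*k)
Q = 1751/106 (Q = 1751/(5857 - 5751) = 1751/106 ≈ 16.519)
(3 + 40)*a(-3, N(6)) + (Q - 11380) = (3 + 40)*(-3) + (1751/106 - 11380) = 43*(-3) - 1204529/106 = -129 - 1204529/106 = -1218203/106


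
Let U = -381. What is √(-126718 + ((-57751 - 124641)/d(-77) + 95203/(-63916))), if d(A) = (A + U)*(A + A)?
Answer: I*√976498996199999833/2775938 ≈ 355.98*I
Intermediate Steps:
d(A) = 2*A*(-381 + A) (d(A) = (A - 381)*(A + A) = (-381 + A)*(2*A) = 2*A*(-381 + A))
√(-126718 + ((-57751 - 124641)/d(-77) + 95203/(-63916))) = √(-126718 + ((-57751 - 124641)/((2*(-77)*(-381 - 77))) + 95203/(-63916))) = √(-126718 + (-182392/(2*(-77)*(-458)) + 95203*(-1/63916))) = √(-126718 + (-182392/70532 - 95203/63916)) = √(-126718 + (-182392*1/70532 - 95203/63916)) = √(-126718 + (-6514/2519 - 95203/63916)) = √(-126718 - 656165181/161004404) = √(-20402812231253/161004404) = I*√976498996199999833/2775938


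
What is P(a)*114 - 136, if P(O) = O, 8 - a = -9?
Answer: 1802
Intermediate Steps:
a = 17 (a = 8 - 1*(-9) = 8 + 9 = 17)
P(a)*114 - 136 = 17*114 - 136 = 1938 - 136 = 1802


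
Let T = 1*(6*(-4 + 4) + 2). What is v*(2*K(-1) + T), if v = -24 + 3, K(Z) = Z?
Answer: 0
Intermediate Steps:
T = 2 (T = 1*(6*0 + 2) = 1*(0 + 2) = 1*2 = 2)
v = -21
v*(2*K(-1) + T) = -21*(2*(-1) + 2) = -21*(-2 + 2) = -21*0 = 0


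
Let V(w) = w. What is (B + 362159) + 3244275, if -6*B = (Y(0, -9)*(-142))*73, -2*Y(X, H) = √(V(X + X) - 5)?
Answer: 3606434 - 5183*I*√5/6 ≈ 3.6064e+6 - 1931.6*I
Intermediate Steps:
Y(X, H) = -√(-5 + 2*X)/2 (Y(X, H) = -√((X + X) - 5)/2 = -√(2*X - 5)/2 = -√(-5 + 2*X)/2)
B = -5183*I*√5/6 (B = --√(-5 + 2*0)/2*(-142)*73/6 = --√(-5 + 0)/2*(-142)*73/6 = --I*√5/2*(-142)*73/6 = -71*I*√5*73/6 = -5183*I*√5/6 ≈ -1931.6*I)
(B + 362159) + 3244275 = (-5183*I*√5/6 + 362159) + 3244275 = (362159 - 5183*I*√5/6) + 3244275 = 3606434 - 5183*I*√5/6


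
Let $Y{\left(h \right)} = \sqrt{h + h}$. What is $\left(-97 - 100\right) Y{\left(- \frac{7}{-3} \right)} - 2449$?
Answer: $-2449 - \frac{197 \sqrt{42}}{3} \approx -2874.6$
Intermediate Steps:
$Y{\left(h \right)} = \sqrt{2} \sqrt{h}$ ($Y{\left(h \right)} = \sqrt{2 h} = \sqrt{2} \sqrt{h}$)
$\left(-97 - 100\right) Y{\left(- \frac{7}{-3} \right)} - 2449 = \left(-97 - 100\right) \sqrt{2} \sqrt{- \frac{7}{-3}} - 2449 = - 197 \sqrt{2} \sqrt{\left(-7\right) \left(- \frac{1}{3}\right)} - 2449 = - 197 \sqrt{2} \sqrt{\frac{7}{3}} - 2449 = - 197 \sqrt{2} \frac{\sqrt{21}}{3} - 2449 = - 197 \frac{\sqrt{42}}{3} - 2449 = - \frac{197 \sqrt{42}}{3} - 2449 = -2449 - \frac{197 \sqrt{42}}{3}$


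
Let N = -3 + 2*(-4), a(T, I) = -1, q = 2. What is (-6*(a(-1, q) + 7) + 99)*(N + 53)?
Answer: 2646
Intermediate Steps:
N = -11 (N = -3 - 8 = -11)
(-6*(a(-1, q) + 7) + 99)*(N + 53) = (-6*(-1 + 7) + 99)*(-11 + 53) = (-6*6 + 99)*42 = (-36 + 99)*42 = 63*42 = 2646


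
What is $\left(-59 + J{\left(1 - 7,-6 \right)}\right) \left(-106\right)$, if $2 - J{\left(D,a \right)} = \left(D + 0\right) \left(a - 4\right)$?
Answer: $12402$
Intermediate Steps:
$J{\left(D,a \right)} = 2 - D \left(-4 + a\right)$ ($J{\left(D,a \right)} = 2 - \left(D + 0\right) \left(a - 4\right) = 2 - D \left(-4 + a\right)$)
$\left(-59 + J{\left(1 - 7,-6 \right)}\right) \left(-106\right) = \left(-59 + \left(2 + 4 \left(1 - 7\right) - \left(1 - 7\right) \left(-6\right)\right)\right) \left(-106\right) = \left(-59 + \left(2 + 4 \left(-6\right) - \left(-6\right) \left(-6\right)\right)\right) \left(-106\right) = \left(-59 - 58\right) \left(-106\right) = \left(-117\right) \left(-106\right) = 12402$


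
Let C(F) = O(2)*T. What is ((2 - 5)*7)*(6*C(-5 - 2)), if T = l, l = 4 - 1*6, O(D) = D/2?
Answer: 252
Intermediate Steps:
O(D) = D/2 (O(D) = D*(½) = D/2)
l = -2 (l = 4 - 6 = -2)
T = -2
C(F) = -2 (C(F) = ((½)*2)*(-2) = 1*(-2) = -2)
((2 - 5)*7)*(6*C(-5 - 2)) = ((2 - 5)*7)*(6*(-2)) = -3*7*(-12) = -21*(-12) = 252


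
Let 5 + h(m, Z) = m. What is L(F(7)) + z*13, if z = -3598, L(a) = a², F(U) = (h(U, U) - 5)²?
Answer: -46693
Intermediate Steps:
h(m, Z) = -5 + m
F(U) = (-10 + U)² (F(U) = ((-5 + U) - 5)² = (-10 + U)²)
L(F(7)) + z*13 = ((-10 + 7)²)² - 3598*13 = ((-3)²)² - 46774 = 9² - 46774 = 81 - 46774 = -46693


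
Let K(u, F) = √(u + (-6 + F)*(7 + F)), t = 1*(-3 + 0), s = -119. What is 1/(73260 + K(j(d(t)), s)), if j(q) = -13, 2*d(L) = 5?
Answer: 73260/5367013613 - √13987/5367013613 ≈ 1.3628e-5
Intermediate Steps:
t = -3 (t = 1*(-3) = -3)
d(L) = 5/2 (d(L) = (½)*5 = 5/2)
1/(73260 + K(j(d(t)), s)) = 1/(73260 + √(-42 - 119 - 13 + (-119)²)) = 1/(73260 + √(-42 - 119 - 13 + 14161)) = 1/(73260 + √13987)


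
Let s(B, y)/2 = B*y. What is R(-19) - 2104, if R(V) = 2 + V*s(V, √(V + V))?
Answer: -2102 + 722*I*√38 ≈ -2102.0 + 4450.7*I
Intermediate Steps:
s(B, y) = 2*B*y (s(B, y) = 2*(B*y) = 2*B*y)
R(V) = 2 + 2*√2*V^(5/2) (R(V) = 2 + V*(2*V*√(V + V)) = 2 + V*(2*V*√(2*V)) = 2 + V*(2*V*(√2*√V)) = 2 + V*(2*√2*V^(3/2)) = 2 + 2*√2*V^(5/2))
R(-19) - 2104 = (2 + 2*√2*(-19)^(5/2)) - 2104 = (2 + 2*√2*(361*I*√19)) - 2104 = (2 + 722*I*√38) - 2104 = -2102 + 722*I*√38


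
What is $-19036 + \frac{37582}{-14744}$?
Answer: $- \frac{7386957}{388} \approx -19039.0$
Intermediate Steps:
$-19036 + \frac{37582}{-14744} = -19036 + 37582 \left(- \frac{1}{14744}\right) = -19036 - \frac{989}{388} = - \frac{7386957}{388}$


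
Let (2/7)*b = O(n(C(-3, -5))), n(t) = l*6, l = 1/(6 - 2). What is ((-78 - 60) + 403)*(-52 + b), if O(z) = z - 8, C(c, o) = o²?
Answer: -79235/4 ≈ -19809.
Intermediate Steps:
l = ¼ (l = 1/4 = ¼ ≈ 0.25000)
n(t) = 3/2 (n(t) = (¼)*6 = 3/2)
O(z) = -8 + z
b = -91/4 (b = 7*(-8 + 3/2)/2 = (7/2)*(-13/2) = -91/4 ≈ -22.750)
((-78 - 60) + 403)*(-52 + b) = ((-78 - 60) + 403)*(-52 - 91/4) = (-138 + 403)*(-299/4) = 265*(-299/4) = -79235/4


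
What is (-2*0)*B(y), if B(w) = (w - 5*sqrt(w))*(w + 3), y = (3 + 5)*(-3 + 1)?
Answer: 0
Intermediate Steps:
y = -16 (y = 8*(-2) = -16)
B(w) = (3 + w)*(w - 5*sqrt(w)) (B(w) = (w - 5*sqrt(w))*(3 + w) = (3 + w)*(w - 5*sqrt(w)))
(-2*0)*B(y) = (-2*0)*((-16)**2 - 60*I - (-320)*I + 3*(-16)) = 0*(256 - 60*I - (-320)*I - 48) = 0*(256 - 60*I + 320*I - 48) = 0*(208 + 260*I) = 0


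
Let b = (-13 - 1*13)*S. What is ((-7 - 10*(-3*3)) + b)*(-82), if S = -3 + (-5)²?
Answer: 40098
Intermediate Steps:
S = 22 (S = -3 + 25 = 22)
b = -572 (b = (-13 - 1*13)*22 = (-13 - 13)*22 = -26*22 = -572)
((-7 - 10*(-3*3)) + b)*(-82) = ((-7 - 10*(-3*3)) - 572)*(-82) = ((-7 - (-90)) - 572)*(-82) = ((-7 - 10*(-9)) - 572)*(-82) = ((-7 + 90) - 572)*(-82) = (83 - 572)*(-82) = -489*(-82) = 40098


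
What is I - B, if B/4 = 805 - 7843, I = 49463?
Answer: 77615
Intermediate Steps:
B = -28152 (B = 4*(805 - 7843) = 4*(-7038) = -28152)
I - B = 49463 - 1*(-28152) = 49463 + 28152 = 77615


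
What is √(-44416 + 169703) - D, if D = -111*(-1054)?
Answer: -116994 + √125287 ≈ -1.1664e+5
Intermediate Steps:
D = 116994
√(-44416 + 169703) - D = √(-44416 + 169703) - 1*116994 = √125287 - 116994 = -116994 + √125287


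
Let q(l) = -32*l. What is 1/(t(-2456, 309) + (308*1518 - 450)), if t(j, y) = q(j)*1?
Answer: 1/545686 ≈ 1.8326e-6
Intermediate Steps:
t(j, y) = -32*j (t(j, y) = -32*j*1 = -32*j)
1/(t(-2456, 309) + (308*1518 - 450)) = 1/(-32*(-2456) + (308*1518 - 450)) = 1/(78592 + (467544 - 450)) = 1/(78592 + 467094) = 1/545686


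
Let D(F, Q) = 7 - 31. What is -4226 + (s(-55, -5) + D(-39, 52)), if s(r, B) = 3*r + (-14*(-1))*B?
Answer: -4485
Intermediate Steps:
D(F, Q) = -24
s(r, B) = 3*r + 14*B
-4226 + (s(-55, -5) + D(-39, 52)) = -4226 + ((3*(-55) + 14*(-5)) - 24) = -4226 + ((-165 - 70) - 24) = -4226 + (-235 - 24) = -4226 - 259 = -4485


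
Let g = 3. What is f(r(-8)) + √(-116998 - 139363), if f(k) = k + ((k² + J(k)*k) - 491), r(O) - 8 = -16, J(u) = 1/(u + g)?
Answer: -2167/5 + I*√256361 ≈ -433.4 + 506.32*I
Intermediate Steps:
J(u) = 1/(3 + u) (J(u) = 1/(u + 3) = 1/(3 + u))
r(O) = -8 (r(O) = 8 - 16 = -8)
f(k) = -491 + k + k² + k/(3 + k) (f(k) = k + ((k² + k/(3 + k)) - 491) = k + (-491 + k² + k/(3 + k)) = -491 + k + k² + k/(3 + k))
f(r(-8)) + √(-116998 - 139363) = (-8 + (3 - 8)*(-491 - 8 + (-8)²))/(3 - 8) + √(-116998 - 139363) = (-8 - 5*(-491 - 8 + 64))/(-5) + √(-256361) = -(-8 - 5*(-435))/5 + I*√256361 = -(-8 + 2175)/5 + I*√256361 = -⅕*2167 + I*√256361 = -2167/5 + I*√256361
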